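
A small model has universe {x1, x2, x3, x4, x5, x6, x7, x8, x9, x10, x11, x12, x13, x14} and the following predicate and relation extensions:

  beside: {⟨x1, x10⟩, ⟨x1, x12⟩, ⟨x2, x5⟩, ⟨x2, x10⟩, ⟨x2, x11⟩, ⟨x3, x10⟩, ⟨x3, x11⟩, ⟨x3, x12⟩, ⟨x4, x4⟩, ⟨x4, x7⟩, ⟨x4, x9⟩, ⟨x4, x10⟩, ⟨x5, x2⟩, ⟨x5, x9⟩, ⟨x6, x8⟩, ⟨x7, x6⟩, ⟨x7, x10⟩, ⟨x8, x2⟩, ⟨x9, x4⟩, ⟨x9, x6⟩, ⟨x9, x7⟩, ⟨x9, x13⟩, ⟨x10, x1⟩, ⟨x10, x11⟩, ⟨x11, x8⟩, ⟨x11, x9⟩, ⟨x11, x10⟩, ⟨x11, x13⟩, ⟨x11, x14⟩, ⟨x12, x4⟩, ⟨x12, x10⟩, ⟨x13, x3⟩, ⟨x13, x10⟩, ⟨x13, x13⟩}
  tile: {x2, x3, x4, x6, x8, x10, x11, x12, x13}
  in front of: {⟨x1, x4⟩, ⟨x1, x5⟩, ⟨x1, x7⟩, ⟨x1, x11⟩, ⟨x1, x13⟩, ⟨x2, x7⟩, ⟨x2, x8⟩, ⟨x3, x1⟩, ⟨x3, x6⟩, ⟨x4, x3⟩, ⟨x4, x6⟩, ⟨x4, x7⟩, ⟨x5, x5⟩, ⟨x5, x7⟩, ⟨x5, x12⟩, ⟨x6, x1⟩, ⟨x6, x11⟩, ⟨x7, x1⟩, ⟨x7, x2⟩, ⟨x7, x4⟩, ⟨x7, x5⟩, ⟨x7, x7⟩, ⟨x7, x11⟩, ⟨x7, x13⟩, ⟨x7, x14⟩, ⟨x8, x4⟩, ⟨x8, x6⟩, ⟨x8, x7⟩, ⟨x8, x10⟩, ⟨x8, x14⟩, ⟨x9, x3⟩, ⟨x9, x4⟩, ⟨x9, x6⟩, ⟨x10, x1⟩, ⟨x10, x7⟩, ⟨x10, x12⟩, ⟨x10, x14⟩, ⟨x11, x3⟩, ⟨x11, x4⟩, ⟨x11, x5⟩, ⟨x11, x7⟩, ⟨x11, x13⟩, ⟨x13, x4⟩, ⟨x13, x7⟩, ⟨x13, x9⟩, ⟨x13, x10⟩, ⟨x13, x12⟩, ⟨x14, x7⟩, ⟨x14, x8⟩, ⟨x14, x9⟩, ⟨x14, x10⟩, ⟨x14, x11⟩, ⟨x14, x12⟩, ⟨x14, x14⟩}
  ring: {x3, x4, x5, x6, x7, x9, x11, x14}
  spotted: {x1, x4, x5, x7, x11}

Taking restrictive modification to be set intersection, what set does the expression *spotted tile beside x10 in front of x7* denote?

⟦beside x10⟧ = {x : ⟨x, x10⟩ ∈ ⟦beside⟧} = {x1, x2, x3, x4, x7, x11, x12, x13}
⟦in front of x7⟧ = {x : ⟨x, x7⟩ ∈ ⟦in front of⟧} = {x1, x2, x4, x5, x7, x8, x10, x11, x13, x14}
⟦tile⟧ = {x2, x3, x4, x6, x8, x10, x11, x12, x13}
… ∩ ⟦beside x10⟧ = {x2, x3, x4, x6, x8, x10, x11, x12, x13} ∩ {x1, x2, x3, x4, x7, x11, x12, x13} = {x2, x3, x4, x11, x12, x13}
… ∩ ⟦in front of x7⟧ = {x2, x3, x4, x11, x12, x13} ∩ {x1, x2, x4, x5, x7, x8, x10, x11, x13, x14} = {x2, x4, x11, x13}
… ∩ ⟦spotted⟧ = {x2, x4, x11, x13} ∩ {x1, x4, x5, x7, x11} = {x4, x11}
So ⟦spotted tile beside x10 in front of x7⟧ = {x4, x11}.

{x4, x11}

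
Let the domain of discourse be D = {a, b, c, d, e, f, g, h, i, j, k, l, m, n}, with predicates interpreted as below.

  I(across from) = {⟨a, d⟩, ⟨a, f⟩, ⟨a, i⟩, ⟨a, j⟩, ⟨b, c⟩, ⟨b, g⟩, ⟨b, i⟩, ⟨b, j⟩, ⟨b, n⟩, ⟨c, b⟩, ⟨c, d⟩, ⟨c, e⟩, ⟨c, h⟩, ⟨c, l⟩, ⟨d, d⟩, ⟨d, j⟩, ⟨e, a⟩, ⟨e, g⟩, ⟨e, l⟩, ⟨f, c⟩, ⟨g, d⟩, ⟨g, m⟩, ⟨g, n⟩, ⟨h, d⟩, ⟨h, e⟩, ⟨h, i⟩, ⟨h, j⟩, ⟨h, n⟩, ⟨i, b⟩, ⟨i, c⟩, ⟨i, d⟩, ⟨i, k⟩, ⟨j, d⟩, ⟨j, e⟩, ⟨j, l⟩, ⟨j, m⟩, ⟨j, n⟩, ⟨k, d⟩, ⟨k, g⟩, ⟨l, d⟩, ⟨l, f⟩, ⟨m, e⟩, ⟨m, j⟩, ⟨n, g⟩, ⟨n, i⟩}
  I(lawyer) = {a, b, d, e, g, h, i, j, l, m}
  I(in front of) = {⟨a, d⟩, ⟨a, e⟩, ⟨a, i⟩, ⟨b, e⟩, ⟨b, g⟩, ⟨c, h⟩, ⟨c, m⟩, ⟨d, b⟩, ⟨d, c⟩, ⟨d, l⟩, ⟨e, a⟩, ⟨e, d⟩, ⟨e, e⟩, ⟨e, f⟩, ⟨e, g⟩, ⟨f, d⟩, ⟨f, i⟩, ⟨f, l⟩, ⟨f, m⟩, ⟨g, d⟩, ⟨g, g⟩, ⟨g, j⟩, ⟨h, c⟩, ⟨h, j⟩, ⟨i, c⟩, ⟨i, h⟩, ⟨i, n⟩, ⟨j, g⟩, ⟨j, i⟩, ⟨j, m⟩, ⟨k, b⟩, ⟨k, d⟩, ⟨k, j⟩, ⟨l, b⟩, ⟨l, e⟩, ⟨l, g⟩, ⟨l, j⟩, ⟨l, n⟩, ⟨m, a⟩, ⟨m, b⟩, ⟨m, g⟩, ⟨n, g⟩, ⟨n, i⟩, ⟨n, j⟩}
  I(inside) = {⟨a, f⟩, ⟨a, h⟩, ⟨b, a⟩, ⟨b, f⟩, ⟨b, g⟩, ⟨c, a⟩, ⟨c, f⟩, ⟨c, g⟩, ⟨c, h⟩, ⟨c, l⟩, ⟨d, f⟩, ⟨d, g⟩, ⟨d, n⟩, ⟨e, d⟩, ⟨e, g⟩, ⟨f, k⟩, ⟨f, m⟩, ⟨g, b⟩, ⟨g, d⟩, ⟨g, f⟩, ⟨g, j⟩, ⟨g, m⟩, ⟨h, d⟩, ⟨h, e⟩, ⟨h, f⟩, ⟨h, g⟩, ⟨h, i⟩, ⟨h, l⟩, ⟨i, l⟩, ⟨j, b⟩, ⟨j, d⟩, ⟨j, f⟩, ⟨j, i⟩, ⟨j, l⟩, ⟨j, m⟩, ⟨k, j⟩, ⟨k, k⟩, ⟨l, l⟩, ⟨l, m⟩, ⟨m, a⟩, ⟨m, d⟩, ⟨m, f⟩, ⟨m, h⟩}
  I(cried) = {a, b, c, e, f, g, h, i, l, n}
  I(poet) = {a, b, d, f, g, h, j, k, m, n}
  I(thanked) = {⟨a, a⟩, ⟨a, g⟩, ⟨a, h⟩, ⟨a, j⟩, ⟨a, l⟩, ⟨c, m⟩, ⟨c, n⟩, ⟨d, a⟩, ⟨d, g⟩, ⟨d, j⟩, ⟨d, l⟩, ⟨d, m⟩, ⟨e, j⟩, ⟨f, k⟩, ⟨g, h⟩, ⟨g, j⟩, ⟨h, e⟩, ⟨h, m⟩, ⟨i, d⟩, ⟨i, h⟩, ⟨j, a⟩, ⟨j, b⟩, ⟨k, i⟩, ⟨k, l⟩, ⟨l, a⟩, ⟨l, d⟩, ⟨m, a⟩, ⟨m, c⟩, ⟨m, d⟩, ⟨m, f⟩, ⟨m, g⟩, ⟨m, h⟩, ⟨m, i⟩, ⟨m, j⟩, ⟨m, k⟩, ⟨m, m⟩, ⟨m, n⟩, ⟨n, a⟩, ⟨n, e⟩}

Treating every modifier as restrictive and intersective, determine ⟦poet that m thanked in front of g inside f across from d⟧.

{g, j}

⟦that m thanked⟧ = {x : ⟨m, x⟩ ∈ ⟦thanked⟧} = {a, c, d, f, g, h, i, j, k, m, n}
⟦in front of g⟧ = {x : ⟨x, g⟩ ∈ ⟦in front of⟧} = {b, e, g, j, l, m, n}
⟦inside f⟧ = {x : ⟨x, f⟩ ∈ ⟦inside⟧} = {a, b, c, d, g, h, j, m}
⟦across from d⟧ = {x : ⟨x, d⟩ ∈ ⟦across from⟧} = {a, c, d, g, h, i, j, k, l}
⟦poet⟧ = {a, b, d, f, g, h, j, k, m, n}
… ∩ ⟦that m thanked⟧ = {a, b, d, f, g, h, j, k, m, n} ∩ {a, c, d, f, g, h, i, j, k, m, n} = {a, d, f, g, h, j, k, m, n}
… ∩ ⟦in front of g⟧ = {a, d, f, g, h, j, k, m, n} ∩ {b, e, g, j, l, m, n} = {g, j, m, n}
… ∩ ⟦inside f⟧ = {g, j, m, n} ∩ {a, b, c, d, g, h, j, m} = {g, j, m}
… ∩ ⟦across from d⟧ = {g, j, m} ∩ {a, c, d, g, h, i, j, k, l} = {g, j}
So ⟦poet that m thanked in front of g inside f across from d⟧ = {g, j}.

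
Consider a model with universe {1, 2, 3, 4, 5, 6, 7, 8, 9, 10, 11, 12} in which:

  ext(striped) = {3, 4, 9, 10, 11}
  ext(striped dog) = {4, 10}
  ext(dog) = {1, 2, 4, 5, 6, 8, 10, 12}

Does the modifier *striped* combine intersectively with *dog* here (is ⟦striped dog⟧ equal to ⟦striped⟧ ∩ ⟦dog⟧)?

⟦striped⟧ ∩ ⟦dog⟧ = {3, 4, 9, 10, 11} ∩ {1, 2, 4, 5, 6, 8, 10, 12} = {4, 10}
Observed ⟦striped dog⟧ = {4, 10}.
These coincide, so the modifier is intersective here.

yes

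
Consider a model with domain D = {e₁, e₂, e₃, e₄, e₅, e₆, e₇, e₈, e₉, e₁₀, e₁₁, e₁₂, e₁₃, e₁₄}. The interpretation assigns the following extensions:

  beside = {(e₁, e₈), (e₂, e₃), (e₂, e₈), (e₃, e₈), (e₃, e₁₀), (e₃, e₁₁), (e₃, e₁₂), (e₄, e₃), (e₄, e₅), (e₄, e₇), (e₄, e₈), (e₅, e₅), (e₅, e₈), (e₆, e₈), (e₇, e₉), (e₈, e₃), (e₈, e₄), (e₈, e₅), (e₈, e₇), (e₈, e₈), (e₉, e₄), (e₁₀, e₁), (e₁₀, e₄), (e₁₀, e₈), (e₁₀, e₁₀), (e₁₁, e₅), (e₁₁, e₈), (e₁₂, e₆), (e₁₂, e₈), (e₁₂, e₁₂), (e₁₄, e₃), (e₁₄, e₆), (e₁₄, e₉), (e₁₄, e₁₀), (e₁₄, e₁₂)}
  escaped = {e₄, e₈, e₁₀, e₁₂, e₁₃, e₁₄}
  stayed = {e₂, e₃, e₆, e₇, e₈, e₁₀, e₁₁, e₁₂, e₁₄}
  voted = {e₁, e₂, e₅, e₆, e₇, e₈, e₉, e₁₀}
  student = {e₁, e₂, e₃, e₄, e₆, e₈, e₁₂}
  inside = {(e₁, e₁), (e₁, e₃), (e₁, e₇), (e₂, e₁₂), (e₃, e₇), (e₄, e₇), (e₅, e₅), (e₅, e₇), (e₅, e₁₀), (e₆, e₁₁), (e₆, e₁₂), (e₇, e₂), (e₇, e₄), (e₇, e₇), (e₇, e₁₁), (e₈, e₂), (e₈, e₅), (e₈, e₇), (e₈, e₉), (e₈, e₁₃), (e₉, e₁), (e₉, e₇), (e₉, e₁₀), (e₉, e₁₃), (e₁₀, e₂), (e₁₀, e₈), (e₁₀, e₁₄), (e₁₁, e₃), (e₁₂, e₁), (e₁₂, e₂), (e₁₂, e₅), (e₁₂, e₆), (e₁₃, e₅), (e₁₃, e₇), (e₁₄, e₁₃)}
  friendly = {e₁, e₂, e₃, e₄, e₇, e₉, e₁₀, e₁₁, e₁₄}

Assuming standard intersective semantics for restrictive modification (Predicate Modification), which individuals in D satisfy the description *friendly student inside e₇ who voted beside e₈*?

{e₁}

⟦inside e₇⟧ = {x : ⟨x, e₇⟩ ∈ ⟦inside⟧} = {e₁, e₃, e₄, e₅, e₇, e₈, e₉, e₁₃}
⟦who voted⟧ = ⟦voted⟧ = {e₁, e₂, e₅, e₆, e₇, e₈, e₉, e₁₀}
⟦beside e₈⟧ = {x : ⟨x, e₈⟩ ∈ ⟦beside⟧} = {e₁, e₂, e₃, e₄, e₅, e₆, e₈, e₁₀, e₁₁, e₁₂}
⟦student⟧ = {e₁, e₂, e₃, e₄, e₆, e₈, e₁₂}
… ∩ ⟦inside e₇⟧ = {e₁, e₂, e₃, e₄, e₆, e₈, e₁₂} ∩ {e₁, e₃, e₄, e₅, e₇, e₈, e₉, e₁₃} = {e₁, e₃, e₄, e₈}
… ∩ ⟦who voted⟧ = {e₁, e₃, e₄, e₈} ∩ {e₁, e₂, e₅, e₆, e₇, e₈, e₉, e₁₀} = {e₁, e₈}
… ∩ ⟦beside e₈⟧ = {e₁, e₈} ∩ {e₁, e₂, e₃, e₄, e₅, e₆, e₈, e₁₀, e₁₁, e₁₂} = {e₁, e₈}
… ∩ ⟦friendly⟧ = {e₁, e₈} ∩ {e₁, e₂, e₃, e₄, e₇, e₉, e₁₀, e₁₁, e₁₄} = {e₁}
So ⟦friendly student inside e₇ who voted beside e₈⟧ = {e₁}.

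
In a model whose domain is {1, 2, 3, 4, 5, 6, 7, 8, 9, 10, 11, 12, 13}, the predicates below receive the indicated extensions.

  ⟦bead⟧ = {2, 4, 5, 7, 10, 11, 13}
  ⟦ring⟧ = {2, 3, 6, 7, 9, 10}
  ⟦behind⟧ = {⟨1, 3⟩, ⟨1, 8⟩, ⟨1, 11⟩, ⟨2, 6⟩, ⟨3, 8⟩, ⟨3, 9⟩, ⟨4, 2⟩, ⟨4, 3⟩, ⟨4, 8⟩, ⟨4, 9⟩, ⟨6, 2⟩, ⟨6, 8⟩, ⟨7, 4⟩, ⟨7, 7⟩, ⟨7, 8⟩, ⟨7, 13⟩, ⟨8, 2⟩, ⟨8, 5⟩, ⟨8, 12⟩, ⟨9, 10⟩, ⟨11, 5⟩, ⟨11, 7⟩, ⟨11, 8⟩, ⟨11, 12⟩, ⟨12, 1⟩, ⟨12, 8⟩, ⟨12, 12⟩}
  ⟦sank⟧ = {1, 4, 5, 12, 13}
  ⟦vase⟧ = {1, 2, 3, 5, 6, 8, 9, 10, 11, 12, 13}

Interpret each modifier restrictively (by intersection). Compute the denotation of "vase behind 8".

⟦behind 8⟧ = {x : ⟨x, 8⟩ ∈ ⟦behind⟧} = {1, 3, 4, 6, 7, 11, 12}
⟦vase⟧ = {1, 2, 3, 5, 6, 8, 9, 10, 11, 12, 13}
… ∩ ⟦behind 8⟧ = {1, 2, 3, 5, 6, 8, 9, 10, 11, 12, 13} ∩ {1, 3, 4, 6, 7, 11, 12} = {1, 3, 6, 11, 12}
So ⟦vase behind 8⟧ = {1, 3, 6, 11, 12}.

{1, 3, 6, 11, 12}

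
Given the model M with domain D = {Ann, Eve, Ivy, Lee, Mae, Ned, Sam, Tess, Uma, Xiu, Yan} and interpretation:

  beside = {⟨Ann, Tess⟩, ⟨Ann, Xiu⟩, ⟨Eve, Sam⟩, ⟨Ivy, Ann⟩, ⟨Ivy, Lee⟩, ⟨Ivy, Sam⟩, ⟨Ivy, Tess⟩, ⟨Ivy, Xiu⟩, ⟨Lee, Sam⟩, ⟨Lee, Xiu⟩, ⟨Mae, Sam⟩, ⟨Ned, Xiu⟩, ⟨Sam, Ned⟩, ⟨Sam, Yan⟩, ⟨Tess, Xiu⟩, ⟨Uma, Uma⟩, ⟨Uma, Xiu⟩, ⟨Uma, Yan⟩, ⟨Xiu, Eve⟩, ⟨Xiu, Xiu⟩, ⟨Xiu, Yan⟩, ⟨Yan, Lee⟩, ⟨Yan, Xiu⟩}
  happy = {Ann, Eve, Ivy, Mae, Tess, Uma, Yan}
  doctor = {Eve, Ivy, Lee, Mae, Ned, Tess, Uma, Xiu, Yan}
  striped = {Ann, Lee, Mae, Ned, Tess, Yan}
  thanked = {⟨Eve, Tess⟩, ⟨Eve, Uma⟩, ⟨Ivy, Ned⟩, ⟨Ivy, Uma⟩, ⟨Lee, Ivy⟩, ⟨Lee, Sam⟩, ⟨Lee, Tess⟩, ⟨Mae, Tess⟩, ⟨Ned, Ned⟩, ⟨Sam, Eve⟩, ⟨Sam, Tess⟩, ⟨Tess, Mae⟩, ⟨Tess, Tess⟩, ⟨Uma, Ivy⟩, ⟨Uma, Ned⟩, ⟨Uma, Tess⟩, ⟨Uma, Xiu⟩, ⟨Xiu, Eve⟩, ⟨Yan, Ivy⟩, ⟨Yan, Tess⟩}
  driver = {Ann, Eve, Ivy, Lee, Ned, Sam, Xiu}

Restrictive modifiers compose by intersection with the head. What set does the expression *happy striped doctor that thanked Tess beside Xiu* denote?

{Tess, Yan}

⟦that thanked Tess⟧ = {x : ⟨x, Tess⟩ ∈ ⟦thanked⟧} = {Eve, Lee, Mae, Sam, Tess, Uma, Yan}
⟦beside Xiu⟧ = {x : ⟨x, Xiu⟩ ∈ ⟦beside⟧} = {Ann, Ivy, Lee, Ned, Tess, Uma, Xiu, Yan}
⟦doctor⟧ = {Eve, Ivy, Lee, Mae, Ned, Tess, Uma, Xiu, Yan}
… ∩ ⟦that thanked Tess⟧ = {Eve, Ivy, Lee, Mae, Ned, Tess, Uma, Xiu, Yan} ∩ {Eve, Lee, Mae, Sam, Tess, Uma, Yan} = {Eve, Lee, Mae, Tess, Uma, Yan}
… ∩ ⟦beside Xiu⟧ = {Eve, Lee, Mae, Tess, Uma, Yan} ∩ {Ann, Ivy, Lee, Ned, Tess, Uma, Xiu, Yan} = {Lee, Tess, Uma, Yan}
… ∩ ⟦happy⟧ = {Lee, Tess, Uma, Yan} ∩ {Ann, Eve, Ivy, Mae, Tess, Uma, Yan} = {Tess, Uma, Yan}
… ∩ ⟦striped⟧ = {Tess, Uma, Yan} ∩ {Ann, Lee, Mae, Ned, Tess, Yan} = {Tess, Yan}
So ⟦happy striped doctor that thanked Tess beside Xiu⟧ = {Tess, Yan}.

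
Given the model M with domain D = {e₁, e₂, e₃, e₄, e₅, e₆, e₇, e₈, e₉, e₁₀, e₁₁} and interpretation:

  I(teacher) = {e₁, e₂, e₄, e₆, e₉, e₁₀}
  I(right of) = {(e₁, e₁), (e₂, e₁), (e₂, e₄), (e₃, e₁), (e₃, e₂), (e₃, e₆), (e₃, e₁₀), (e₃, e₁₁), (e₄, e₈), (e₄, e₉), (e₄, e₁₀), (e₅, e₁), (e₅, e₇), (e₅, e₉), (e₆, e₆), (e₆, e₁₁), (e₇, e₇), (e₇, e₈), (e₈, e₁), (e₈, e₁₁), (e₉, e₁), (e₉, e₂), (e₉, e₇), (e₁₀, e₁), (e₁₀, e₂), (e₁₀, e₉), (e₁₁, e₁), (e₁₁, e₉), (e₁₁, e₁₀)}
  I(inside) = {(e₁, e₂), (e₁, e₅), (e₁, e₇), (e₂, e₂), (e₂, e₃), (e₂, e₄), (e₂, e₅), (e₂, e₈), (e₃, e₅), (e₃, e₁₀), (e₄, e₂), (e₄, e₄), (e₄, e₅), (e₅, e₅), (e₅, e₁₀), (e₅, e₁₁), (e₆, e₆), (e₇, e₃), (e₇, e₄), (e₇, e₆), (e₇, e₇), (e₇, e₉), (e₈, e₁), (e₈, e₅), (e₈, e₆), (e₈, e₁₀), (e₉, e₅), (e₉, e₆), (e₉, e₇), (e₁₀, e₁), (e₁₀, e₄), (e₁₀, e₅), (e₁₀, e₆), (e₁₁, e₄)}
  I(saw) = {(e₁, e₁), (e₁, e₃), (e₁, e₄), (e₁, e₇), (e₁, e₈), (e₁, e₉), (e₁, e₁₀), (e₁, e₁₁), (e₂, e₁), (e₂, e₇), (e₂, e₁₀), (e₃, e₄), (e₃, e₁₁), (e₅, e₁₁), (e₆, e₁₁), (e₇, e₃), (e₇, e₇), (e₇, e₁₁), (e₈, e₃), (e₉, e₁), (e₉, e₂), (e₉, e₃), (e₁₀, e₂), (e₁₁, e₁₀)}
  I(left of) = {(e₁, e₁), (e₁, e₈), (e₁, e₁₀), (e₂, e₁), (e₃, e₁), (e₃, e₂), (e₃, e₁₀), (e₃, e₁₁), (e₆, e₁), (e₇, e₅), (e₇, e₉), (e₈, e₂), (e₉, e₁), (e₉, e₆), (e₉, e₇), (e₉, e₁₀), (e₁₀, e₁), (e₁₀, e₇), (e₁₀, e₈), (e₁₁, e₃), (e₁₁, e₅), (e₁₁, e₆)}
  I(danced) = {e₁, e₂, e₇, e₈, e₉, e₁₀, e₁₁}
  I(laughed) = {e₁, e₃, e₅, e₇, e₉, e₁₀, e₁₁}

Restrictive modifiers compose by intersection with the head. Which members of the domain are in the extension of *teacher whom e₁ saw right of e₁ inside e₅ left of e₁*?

⟦whom e₁ saw⟧ = {x : ⟨e₁, x⟩ ∈ ⟦saw⟧} = {e₁, e₃, e₄, e₇, e₈, e₉, e₁₀, e₁₁}
⟦right of e₁⟧ = {x : ⟨x, e₁⟩ ∈ ⟦right of⟧} = {e₁, e₂, e₃, e₅, e₈, e₉, e₁₀, e₁₁}
⟦inside e₅⟧ = {x : ⟨x, e₅⟩ ∈ ⟦inside⟧} = {e₁, e₂, e₃, e₄, e₅, e₈, e₉, e₁₀}
⟦left of e₁⟧ = {x : ⟨x, e₁⟩ ∈ ⟦left of⟧} = {e₁, e₂, e₃, e₆, e₉, e₁₀}
⟦teacher⟧ = {e₁, e₂, e₄, e₆, e₉, e₁₀}
… ∩ ⟦whom e₁ saw⟧ = {e₁, e₂, e₄, e₆, e₉, e₁₀} ∩ {e₁, e₃, e₄, e₇, e₈, e₉, e₁₀, e₁₁} = {e₁, e₄, e₉, e₁₀}
… ∩ ⟦right of e₁⟧ = {e₁, e₄, e₉, e₁₀} ∩ {e₁, e₂, e₃, e₅, e₈, e₉, e₁₀, e₁₁} = {e₁, e₉, e₁₀}
… ∩ ⟦inside e₅⟧ = {e₁, e₉, e₁₀} ∩ {e₁, e₂, e₃, e₄, e₅, e₈, e₉, e₁₀} = {e₁, e₉, e₁₀}
… ∩ ⟦left of e₁⟧ = {e₁, e₉, e₁₀} ∩ {e₁, e₂, e₃, e₆, e₉, e₁₀} = {e₁, e₉, e₁₀}
So ⟦teacher whom e₁ saw right of e₁ inside e₅ left of e₁⟧ = {e₁, e₉, e₁₀}.

{e₁, e₉, e₁₀}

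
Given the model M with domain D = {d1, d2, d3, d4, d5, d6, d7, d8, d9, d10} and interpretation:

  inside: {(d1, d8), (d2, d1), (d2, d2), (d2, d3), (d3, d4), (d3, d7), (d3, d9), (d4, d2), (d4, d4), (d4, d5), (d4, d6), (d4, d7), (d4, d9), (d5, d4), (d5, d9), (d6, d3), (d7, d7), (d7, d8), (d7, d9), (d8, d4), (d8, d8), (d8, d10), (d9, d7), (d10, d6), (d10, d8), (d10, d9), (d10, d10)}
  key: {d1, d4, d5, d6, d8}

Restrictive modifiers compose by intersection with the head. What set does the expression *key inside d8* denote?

⟦inside d8⟧ = {x : ⟨x, d8⟩ ∈ ⟦inside⟧} = {d1, d7, d8, d10}
⟦key⟧ = {d1, d4, d5, d6, d8}
… ∩ ⟦inside d8⟧ = {d1, d4, d5, d6, d8} ∩ {d1, d7, d8, d10} = {d1, d8}
So ⟦key inside d8⟧ = {d1, d8}.

{d1, d8}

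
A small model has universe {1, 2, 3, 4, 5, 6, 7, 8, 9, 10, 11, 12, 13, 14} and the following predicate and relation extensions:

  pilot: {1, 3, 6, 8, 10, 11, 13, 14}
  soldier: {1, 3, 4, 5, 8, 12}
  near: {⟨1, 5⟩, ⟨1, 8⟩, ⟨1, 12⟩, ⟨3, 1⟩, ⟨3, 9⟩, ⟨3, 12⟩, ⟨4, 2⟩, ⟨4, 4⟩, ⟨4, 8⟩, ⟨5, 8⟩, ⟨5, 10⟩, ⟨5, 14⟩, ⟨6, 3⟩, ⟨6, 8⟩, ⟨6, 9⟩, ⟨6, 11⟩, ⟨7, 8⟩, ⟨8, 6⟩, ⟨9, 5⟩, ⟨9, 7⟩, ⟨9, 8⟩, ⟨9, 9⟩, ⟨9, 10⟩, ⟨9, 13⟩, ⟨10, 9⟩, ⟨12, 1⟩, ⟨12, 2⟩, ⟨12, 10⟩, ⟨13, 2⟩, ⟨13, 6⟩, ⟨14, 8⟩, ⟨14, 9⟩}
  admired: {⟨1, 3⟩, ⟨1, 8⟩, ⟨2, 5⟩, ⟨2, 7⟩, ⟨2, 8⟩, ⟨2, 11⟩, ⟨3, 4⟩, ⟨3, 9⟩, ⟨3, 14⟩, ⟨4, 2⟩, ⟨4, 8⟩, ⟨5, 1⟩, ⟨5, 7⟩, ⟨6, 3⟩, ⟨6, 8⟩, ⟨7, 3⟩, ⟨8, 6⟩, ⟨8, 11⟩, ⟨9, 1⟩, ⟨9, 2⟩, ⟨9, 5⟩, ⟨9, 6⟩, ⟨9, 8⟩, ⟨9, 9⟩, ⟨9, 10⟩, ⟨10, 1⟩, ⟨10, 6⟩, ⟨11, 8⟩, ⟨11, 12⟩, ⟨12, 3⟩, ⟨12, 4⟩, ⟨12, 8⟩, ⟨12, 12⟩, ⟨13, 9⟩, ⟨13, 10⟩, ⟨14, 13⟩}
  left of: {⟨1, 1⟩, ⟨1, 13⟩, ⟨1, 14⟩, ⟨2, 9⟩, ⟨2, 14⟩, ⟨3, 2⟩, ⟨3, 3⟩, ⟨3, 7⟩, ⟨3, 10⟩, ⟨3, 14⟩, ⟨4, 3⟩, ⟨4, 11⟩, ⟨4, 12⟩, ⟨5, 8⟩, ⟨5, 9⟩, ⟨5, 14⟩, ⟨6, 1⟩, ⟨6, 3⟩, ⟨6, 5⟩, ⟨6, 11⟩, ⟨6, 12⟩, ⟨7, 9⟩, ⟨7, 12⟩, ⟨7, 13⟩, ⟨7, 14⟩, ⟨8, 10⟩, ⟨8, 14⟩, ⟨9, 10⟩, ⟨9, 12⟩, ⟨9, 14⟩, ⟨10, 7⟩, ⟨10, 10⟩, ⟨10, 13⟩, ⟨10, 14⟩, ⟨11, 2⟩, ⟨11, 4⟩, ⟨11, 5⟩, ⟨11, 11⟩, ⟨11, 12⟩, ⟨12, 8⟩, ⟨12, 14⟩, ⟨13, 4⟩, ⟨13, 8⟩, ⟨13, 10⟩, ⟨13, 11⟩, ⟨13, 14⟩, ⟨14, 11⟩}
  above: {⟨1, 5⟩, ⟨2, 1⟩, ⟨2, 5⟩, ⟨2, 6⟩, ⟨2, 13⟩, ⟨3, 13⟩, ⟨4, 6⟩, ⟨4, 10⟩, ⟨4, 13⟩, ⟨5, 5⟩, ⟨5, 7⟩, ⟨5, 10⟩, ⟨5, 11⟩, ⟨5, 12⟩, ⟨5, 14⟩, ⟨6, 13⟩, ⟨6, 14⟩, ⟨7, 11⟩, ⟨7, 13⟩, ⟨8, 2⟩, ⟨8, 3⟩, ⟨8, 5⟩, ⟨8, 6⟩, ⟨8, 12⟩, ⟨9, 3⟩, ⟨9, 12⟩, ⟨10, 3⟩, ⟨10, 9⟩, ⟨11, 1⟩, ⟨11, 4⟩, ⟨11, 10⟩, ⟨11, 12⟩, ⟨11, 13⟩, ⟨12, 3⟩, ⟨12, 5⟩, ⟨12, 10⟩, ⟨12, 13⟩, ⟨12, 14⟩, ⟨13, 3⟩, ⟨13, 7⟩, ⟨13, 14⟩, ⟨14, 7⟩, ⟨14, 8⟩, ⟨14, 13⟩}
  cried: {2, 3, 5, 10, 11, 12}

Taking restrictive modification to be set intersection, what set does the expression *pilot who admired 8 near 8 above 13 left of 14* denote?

⟦who admired 8⟧ = {x : ⟨x, 8⟩ ∈ ⟦admired⟧} = {1, 2, 4, 6, 9, 11, 12}
⟦near 8⟧ = {x : ⟨x, 8⟩ ∈ ⟦near⟧} = {1, 4, 5, 6, 7, 9, 14}
⟦above 13⟧ = {x : ⟨x, 13⟩ ∈ ⟦above⟧} = {2, 3, 4, 6, 7, 11, 12, 14}
⟦left of 14⟧ = {x : ⟨x, 14⟩ ∈ ⟦left of⟧} = {1, 2, 3, 5, 7, 8, 9, 10, 12, 13}
⟦pilot⟧ = {1, 3, 6, 8, 10, 11, 13, 14}
… ∩ ⟦who admired 8⟧ = {1, 3, 6, 8, 10, 11, 13, 14} ∩ {1, 2, 4, 6, 9, 11, 12} = {1, 6, 11}
… ∩ ⟦near 8⟧ = {1, 6, 11} ∩ {1, 4, 5, 6, 7, 9, 14} = {1, 6}
… ∩ ⟦above 13⟧ = {1, 6} ∩ {2, 3, 4, 6, 7, 11, 12, 14} = {6}
… ∩ ⟦left of 14⟧ = {6} ∩ {1, 2, 3, 5, 7, 8, 9, 10, 12, 13} = ∅
So ⟦pilot who admired 8 near 8 above 13 left of 14⟧ = ∅.

∅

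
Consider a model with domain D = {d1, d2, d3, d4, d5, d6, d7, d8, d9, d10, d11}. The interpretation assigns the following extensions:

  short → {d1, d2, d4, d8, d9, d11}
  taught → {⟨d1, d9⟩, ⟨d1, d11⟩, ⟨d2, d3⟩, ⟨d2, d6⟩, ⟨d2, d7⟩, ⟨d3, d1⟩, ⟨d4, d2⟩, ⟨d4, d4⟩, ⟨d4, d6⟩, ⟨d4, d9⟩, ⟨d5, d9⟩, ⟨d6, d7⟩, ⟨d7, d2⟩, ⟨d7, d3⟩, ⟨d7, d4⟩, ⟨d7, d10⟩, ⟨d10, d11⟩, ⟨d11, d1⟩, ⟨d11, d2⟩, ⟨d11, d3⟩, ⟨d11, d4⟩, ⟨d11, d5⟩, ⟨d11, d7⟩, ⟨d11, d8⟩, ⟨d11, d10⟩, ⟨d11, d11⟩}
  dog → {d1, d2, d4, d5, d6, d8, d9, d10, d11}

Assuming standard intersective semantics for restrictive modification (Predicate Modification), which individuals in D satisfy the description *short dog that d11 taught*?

⟦that d11 taught⟧ = {x : ⟨d11, x⟩ ∈ ⟦taught⟧} = {d1, d2, d3, d4, d5, d7, d8, d10, d11}
⟦dog⟧ = {d1, d2, d4, d5, d6, d8, d9, d10, d11}
… ∩ ⟦that d11 taught⟧ = {d1, d2, d4, d5, d6, d8, d9, d10, d11} ∩ {d1, d2, d3, d4, d5, d7, d8, d10, d11} = {d1, d2, d4, d5, d8, d10, d11}
… ∩ ⟦short⟧ = {d1, d2, d4, d5, d8, d10, d11} ∩ {d1, d2, d4, d8, d9, d11} = {d1, d2, d4, d8, d11}
So ⟦short dog that d11 taught⟧ = {d1, d2, d4, d8, d11}.

{d1, d2, d4, d8, d11}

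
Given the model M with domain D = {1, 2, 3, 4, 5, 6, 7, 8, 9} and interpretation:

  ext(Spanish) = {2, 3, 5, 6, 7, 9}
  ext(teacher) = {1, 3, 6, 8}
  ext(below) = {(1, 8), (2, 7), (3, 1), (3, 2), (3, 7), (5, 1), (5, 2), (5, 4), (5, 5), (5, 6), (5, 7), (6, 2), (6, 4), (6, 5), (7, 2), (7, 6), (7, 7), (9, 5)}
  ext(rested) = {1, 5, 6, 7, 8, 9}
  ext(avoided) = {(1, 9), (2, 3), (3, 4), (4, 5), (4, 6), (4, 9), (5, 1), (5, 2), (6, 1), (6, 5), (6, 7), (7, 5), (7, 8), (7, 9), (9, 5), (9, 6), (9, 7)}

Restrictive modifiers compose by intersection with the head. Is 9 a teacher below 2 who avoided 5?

⟦below 2⟧ = {x : ⟨x, 2⟩ ∈ ⟦below⟧} = {3, 5, 6, 7}
⟦who avoided 5⟧ = {x : ⟨x, 5⟩ ∈ ⟦avoided⟧} = {4, 6, 7, 9}
⟦teacher⟧ = {1, 3, 6, 8}
… ∩ ⟦below 2⟧ = {1, 3, 6, 8} ∩ {3, 5, 6, 7} = {3, 6}
… ∩ ⟦who avoided 5⟧ = {3, 6} ∩ {4, 6, 7, 9} = {6}
⟦teacher below 2 who avoided 5⟧ = {6}; 9 ∉ this set.

no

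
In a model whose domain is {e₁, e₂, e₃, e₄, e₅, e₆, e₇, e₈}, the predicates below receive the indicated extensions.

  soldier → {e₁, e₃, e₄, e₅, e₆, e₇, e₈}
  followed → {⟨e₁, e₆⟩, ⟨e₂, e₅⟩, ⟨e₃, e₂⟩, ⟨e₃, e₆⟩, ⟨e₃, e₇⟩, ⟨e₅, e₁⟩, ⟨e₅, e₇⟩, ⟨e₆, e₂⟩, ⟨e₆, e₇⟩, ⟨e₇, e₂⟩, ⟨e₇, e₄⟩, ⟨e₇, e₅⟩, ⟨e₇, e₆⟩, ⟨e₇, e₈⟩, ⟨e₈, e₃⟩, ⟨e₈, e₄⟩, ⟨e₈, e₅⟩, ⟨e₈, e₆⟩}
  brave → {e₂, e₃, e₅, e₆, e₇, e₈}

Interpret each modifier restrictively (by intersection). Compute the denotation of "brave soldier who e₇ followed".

{e₅, e₆, e₈}

⟦who e₇ followed⟧ = {x : ⟨e₇, x⟩ ∈ ⟦followed⟧} = {e₂, e₄, e₅, e₆, e₈}
⟦soldier⟧ = {e₁, e₃, e₄, e₅, e₆, e₇, e₈}
… ∩ ⟦who e₇ followed⟧ = {e₁, e₃, e₄, e₅, e₆, e₇, e₈} ∩ {e₂, e₄, e₅, e₆, e₈} = {e₄, e₅, e₆, e₈}
… ∩ ⟦brave⟧ = {e₄, e₅, e₆, e₈} ∩ {e₂, e₃, e₅, e₆, e₇, e₈} = {e₅, e₆, e₈}
So ⟦brave soldier who e₇ followed⟧ = {e₅, e₆, e₈}.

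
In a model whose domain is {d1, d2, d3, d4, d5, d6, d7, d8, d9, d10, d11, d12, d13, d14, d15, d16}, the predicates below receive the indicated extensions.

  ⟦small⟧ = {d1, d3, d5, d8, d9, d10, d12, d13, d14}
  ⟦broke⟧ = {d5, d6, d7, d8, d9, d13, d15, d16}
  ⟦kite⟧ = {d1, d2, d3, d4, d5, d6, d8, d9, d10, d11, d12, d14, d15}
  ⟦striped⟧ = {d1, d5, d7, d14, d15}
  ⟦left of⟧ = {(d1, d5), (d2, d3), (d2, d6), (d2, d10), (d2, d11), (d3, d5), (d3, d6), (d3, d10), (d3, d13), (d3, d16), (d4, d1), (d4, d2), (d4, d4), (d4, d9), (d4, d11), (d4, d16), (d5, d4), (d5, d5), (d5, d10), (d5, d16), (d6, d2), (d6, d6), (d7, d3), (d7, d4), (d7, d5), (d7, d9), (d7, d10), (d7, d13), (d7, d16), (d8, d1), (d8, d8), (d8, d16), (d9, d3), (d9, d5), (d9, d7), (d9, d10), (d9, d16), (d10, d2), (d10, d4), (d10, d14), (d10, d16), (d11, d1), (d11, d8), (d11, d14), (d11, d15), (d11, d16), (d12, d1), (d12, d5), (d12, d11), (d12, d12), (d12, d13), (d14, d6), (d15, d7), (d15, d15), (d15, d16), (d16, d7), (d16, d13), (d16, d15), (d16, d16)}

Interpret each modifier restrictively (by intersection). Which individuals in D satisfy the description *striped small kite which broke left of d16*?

{d5}

⟦which broke⟧ = ⟦broke⟧ = {d5, d6, d7, d8, d9, d13, d15, d16}
⟦left of d16⟧ = {x : ⟨x, d16⟩ ∈ ⟦left of⟧} = {d3, d4, d5, d7, d8, d9, d10, d11, d15, d16}
⟦kite⟧ = {d1, d2, d3, d4, d5, d6, d8, d9, d10, d11, d12, d14, d15}
… ∩ ⟦which broke⟧ = {d1, d2, d3, d4, d5, d6, d8, d9, d10, d11, d12, d14, d15} ∩ {d5, d6, d7, d8, d9, d13, d15, d16} = {d5, d6, d8, d9, d15}
… ∩ ⟦left of d16⟧ = {d5, d6, d8, d9, d15} ∩ {d3, d4, d5, d7, d8, d9, d10, d11, d15, d16} = {d5, d8, d9, d15}
… ∩ ⟦striped⟧ = {d5, d8, d9, d15} ∩ {d1, d5, d7, d14, d15} = {d5, d15}
… ∩ ⟦small⟧ = {d5, d15} ∩ {d1, d3, d5, d8, d9, d10, d12, d13, d14} = {d5}
So ⟦striped small kite which broke left of d16⟧ = {d5}.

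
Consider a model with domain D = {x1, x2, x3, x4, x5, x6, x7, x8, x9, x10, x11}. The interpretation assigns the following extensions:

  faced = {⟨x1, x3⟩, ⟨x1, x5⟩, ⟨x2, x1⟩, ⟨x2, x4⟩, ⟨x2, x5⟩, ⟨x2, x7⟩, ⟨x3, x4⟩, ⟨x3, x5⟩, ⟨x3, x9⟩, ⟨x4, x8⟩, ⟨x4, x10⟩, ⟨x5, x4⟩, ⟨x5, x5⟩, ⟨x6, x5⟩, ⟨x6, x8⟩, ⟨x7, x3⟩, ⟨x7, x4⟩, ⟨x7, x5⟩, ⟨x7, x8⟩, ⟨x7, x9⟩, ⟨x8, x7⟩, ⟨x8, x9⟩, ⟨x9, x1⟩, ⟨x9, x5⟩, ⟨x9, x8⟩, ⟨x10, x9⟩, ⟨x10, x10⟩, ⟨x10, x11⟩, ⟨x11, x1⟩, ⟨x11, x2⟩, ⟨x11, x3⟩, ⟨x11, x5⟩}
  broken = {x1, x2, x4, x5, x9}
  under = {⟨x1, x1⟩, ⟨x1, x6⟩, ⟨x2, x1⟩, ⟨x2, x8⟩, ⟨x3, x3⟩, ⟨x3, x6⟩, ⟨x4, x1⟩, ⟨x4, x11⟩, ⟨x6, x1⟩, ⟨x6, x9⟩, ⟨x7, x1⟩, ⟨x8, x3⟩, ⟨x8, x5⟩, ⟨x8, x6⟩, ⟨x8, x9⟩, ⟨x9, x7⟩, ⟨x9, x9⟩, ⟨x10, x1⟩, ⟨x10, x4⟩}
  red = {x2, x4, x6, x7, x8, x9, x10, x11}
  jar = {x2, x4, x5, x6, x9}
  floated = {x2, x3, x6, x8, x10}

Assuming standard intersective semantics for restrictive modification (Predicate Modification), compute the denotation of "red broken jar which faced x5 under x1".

⟦which faced x5⟧ = {x : ⟨x, x5⟩ ∈ ⟦faced⟧} = {x1, x2, x3, x5, x6, x7, x9, x11}
⟦under x1⟧ = {x : ⟨x, x1⟩ ∈ ⟦under⟧} = {x1, x2, x4, x6, x7, x10}
⟦jar⟧ = {x2, x4, x5, x6, x9}
… ∩ ⟦which faced x5⟧ = {x2, x4, x5, x6, x9} ∩ {x1, x2, x3, x5, x6, x7, x9, x11} = {x2, x5, x6, x9}
… ∩ ⟦under x1⟧ = {x2, x5, x6, x9} ∩ {x1, x2, x4, x6, x7, x10} = {x2, x6}
… ∩ ⟦red⟧ = {x2, x6} ∩ {x2, x4, x6, x7, x8, x9, x10, x11} = {x2, x6}
… ∩ ⟦broken⟧ = {x2, x6} ∩ {x1, x2, x4, x5, x9} = {x2}
So ⟦red broken jar which faced x5 under x1⟧ = {x2}.

{x2}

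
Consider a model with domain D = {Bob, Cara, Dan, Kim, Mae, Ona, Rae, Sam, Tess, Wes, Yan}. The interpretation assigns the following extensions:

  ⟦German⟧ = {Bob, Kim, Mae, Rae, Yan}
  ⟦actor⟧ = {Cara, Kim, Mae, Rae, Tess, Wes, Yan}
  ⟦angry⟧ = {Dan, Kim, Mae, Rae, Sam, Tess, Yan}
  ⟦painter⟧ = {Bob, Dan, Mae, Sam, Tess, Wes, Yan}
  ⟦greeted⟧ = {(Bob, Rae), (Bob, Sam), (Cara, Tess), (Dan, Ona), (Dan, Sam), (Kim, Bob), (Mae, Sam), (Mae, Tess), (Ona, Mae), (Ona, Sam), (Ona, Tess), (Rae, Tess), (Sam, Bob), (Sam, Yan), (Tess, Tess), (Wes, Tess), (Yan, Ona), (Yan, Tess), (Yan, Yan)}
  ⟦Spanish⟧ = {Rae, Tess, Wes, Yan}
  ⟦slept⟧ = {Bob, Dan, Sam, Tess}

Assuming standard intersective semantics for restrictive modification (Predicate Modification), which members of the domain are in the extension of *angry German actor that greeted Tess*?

⟦that greeted Tess⟧ = {x : ⟨x, Tess⟩ ∈ ⟦greeted⟧} = {Cara, Mae, Ona, Rae, Tess, Wes, Yan}
⟦actor⟧ = {Cara, Kim, Mae, Rae, Tess, Wes, Yan}
… ∩ ⟦that greeted Tess⟧ = {Cara, Kim, Mae, Rae, Tess, Wes, Yan} ∩ {Cara, Mae, Ona, Rae, Tess, Wes, Yan} = {Cara, Mae, Rae, Tess, Wes, Yan}
… ∩ ⟦angry⟧ = {Cara, Mae, Rae, Tess, Wes, Yan} ∩ {Dan, Kim, Mae, Rae, Sam, Tess, Yan} = {Mae, Rae, Tess, Yan}
… ∩ ⟦German⟧ = {Mae, Rae, Tess, Yan} ∩ {Bob, Kim, Mae, Rae, Yan} = {Mae, Rae, Yan}
So ⟦angry German actor that greeted Tess⟧ = {Mae, Rae, Yan}.

{Mae, Rae, Yan}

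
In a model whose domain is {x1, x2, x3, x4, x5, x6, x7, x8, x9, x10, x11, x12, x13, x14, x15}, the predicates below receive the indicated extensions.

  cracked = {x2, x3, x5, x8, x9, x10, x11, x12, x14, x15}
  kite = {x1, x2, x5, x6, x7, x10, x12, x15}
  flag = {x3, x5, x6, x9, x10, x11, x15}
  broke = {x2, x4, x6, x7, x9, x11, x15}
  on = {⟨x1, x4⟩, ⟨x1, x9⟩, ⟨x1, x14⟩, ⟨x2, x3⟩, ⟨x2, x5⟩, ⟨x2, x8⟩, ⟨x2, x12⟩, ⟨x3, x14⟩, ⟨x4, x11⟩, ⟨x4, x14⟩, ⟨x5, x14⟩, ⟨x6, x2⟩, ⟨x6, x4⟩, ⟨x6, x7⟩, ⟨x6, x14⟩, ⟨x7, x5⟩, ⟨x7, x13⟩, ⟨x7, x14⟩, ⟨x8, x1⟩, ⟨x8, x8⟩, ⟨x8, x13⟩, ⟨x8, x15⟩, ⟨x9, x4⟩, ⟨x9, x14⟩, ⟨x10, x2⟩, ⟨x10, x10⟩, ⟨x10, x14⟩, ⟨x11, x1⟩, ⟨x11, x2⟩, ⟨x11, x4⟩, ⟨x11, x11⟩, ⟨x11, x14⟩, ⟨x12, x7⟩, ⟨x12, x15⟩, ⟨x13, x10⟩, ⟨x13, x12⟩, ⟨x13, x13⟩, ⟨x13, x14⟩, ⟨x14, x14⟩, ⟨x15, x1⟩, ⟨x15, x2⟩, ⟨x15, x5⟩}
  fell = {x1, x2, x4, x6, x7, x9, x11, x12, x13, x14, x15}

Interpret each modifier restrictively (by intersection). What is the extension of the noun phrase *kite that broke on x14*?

⟦that broke⟧ = ⟦broke⟧ = {x2, x4, x6, x7, x9, x11, x15}
⟦on x14⟧ = {x : ⟨x, x14⟩ ∈ ⟦on⟧} = {x1, x3, x4, x5, x6, x7, x9, x10, x11, x13, x14}
⟦kite⟧ = {x1, x2, x5, x6, x7, x10, x12, x15}
… ∩ ⟦that broke⟧ = {x1, x2, x5, x6, x7, x10, x12, x15} ∩ {x2, x4, x6, x7, x9, x11, x15} = {x2, x6, x7, x15}
… ∩ ⟦on x14⟧ = {x2, x6, x7, x15} ∩ {x1, x3, x4, x5, x6, x7, x9, x10, x11, x13, x14} = {x6, x7}
So ⟦kite that broke on x14⟧ = {x6, x7}.

{x6, x7}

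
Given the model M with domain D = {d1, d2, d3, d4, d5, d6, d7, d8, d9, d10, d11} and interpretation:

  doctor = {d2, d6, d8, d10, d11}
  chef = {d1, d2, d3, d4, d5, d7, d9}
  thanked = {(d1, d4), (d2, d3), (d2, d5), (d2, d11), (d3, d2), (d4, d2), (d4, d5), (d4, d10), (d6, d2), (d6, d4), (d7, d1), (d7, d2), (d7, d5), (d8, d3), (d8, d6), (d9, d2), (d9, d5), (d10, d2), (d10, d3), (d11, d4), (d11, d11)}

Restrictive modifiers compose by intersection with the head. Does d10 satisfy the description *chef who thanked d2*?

no

⟦who thanked d2⟧ = {x : ⟨x, d2⟩ ∈ ⟦thanked⟧} = {d3, d4, d6, d7, d9, d10}
⟦chef⟧ = {d1, d2, d3, d4, d5, d7, d9}
… ∩ ⟦who thanked d2⟧ = {d1, d2, d3, d4, d5, d7, d9} ∩ {d3, d4, d6, d7, d9, d10} = {d3, d4, d7, d9}
⟦chef who thanked d2⟧ = {d3, d4, d7, d9}; d10 ∉ this set.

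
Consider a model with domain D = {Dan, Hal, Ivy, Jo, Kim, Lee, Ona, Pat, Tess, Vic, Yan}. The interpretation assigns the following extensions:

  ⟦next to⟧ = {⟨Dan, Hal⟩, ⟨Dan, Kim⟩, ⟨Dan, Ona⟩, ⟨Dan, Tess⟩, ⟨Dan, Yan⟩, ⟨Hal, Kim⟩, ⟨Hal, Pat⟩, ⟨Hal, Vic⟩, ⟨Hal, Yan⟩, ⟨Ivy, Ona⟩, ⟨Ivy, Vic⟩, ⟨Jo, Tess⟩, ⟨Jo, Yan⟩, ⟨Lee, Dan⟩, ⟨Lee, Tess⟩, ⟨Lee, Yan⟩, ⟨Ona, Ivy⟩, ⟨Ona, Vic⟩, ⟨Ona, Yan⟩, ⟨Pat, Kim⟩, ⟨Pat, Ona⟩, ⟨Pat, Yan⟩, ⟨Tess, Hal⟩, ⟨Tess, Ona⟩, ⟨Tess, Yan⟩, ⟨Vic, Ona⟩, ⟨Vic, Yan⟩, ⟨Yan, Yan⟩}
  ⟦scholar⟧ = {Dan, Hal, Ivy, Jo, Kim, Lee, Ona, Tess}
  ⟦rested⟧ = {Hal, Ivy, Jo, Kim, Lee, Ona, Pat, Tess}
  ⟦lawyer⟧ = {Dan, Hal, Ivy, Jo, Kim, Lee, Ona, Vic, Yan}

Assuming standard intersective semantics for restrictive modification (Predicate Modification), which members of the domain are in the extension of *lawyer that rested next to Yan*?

{Hal, Jo, Lee, Ona}

⟦that rested⟧ = ⟦rested⟧ = {Hal, Ivy, Jo, Kim, Lee, Ona, Pat, Tess}
⟦next to Yan⟧ = {x : ⟨x, Yan⟩ ∈ ⟦next to⟧} = {Dan, Hal, Jo, Lee, Ona, Pat, Tess, Vic, Yan}
⟦lawyer⟧ = {Dan, Hal, Ivy, Jo, Kim, Lee, Ona, Vic, Yan}
… ∩ ⟦that rested⟧ = {Dan, Hal, Ivy, Jo, Kim, Lee, Ona, Vic, Yan} ∩ {Hal, Ivy, Jo, Kim, Lee, Ona, Pat, Tess} = {Hal, Ivy, Jo, Kim, Lee, Ona}
… ∩ ⟦next to Yan⟧ = {Hal, Ivy, Jo, Kim, Lee, Ona} ∩ {Dan, Hal, Jo, Lee, Ona, Pat, Tess, Vic, Yan} = {Hal, Jo, Lee, Ona}
So ⟦lawyer that rested next to Yan⟧ = {Hal, Jo, Lee, Ona}.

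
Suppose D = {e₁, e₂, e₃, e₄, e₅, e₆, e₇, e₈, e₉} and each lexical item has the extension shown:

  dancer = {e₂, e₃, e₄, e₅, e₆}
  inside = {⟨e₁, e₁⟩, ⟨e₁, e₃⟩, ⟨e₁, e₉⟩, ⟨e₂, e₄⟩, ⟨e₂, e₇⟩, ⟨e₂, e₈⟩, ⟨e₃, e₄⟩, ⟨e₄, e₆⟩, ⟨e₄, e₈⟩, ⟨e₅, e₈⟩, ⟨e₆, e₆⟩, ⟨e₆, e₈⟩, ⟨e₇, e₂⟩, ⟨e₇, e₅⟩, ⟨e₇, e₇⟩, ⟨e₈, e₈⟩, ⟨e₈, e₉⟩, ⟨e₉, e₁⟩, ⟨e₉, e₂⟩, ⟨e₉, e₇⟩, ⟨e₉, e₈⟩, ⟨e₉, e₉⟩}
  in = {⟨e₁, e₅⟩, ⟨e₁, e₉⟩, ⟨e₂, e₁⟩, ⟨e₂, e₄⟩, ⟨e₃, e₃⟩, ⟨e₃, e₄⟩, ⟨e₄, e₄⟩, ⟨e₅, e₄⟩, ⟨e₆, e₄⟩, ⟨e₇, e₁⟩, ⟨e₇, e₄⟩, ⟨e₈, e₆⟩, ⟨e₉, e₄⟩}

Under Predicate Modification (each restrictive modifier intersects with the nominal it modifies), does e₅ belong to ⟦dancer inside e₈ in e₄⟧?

⟦inside e₈⟧ = {x : ⟨x, e₈⟩ ∈ ⟦inside⟧} = {e₂, e₄, e₅, e₆, e₈, e₉}
⟦in e₄⟧ = {x : ⟨x, e₄⟩ ∈ ⟦in⟧} = {e₂, e₃, e₄, e₅, e₆, e₇, e₉}
⟦dancer⟧ = {e₂, e₃, e₄, e₅, e₆}
… ∩ ⟦inside e₈⟧ = {e₂, e₃, e₄, e₅, e₆} ∩ {e₂, e₄, e₅, e₆, e₈, e₉} = {e₂, e₄, e₅, e₆}
… ∩ ⟦in e₄⟧ = {e₂, e₄, e₅, e₆} ∩ {e₂, e₃, e₄, e₅, e₆, e₇, e₉} = {e₂, e₄, e₅, e₆}
⟦dancer inside e₈ in e₄⟧ = {e₂, e₄, e₅, e₆}; e₅ ∈ this set.

yes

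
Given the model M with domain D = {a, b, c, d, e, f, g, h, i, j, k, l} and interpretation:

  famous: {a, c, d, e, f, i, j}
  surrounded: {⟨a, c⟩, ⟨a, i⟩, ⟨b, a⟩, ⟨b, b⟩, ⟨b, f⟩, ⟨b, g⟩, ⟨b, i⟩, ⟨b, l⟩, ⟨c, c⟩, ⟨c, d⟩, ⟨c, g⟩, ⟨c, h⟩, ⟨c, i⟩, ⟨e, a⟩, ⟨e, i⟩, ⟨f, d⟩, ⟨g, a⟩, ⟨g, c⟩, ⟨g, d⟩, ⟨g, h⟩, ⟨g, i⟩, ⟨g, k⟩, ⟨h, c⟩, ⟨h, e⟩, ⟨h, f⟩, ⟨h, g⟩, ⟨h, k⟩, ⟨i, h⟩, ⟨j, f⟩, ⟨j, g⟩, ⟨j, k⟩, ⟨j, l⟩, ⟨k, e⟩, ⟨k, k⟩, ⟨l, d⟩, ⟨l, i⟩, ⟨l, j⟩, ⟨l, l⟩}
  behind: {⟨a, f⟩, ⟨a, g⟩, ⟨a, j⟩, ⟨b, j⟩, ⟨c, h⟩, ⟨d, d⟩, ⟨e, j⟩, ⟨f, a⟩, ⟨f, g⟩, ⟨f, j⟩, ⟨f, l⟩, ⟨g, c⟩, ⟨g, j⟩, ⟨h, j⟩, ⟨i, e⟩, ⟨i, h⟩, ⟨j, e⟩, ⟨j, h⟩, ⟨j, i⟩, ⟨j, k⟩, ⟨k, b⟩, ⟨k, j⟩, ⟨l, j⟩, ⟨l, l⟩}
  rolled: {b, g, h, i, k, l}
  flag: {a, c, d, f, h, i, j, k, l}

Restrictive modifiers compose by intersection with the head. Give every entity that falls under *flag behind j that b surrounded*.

{a, f, l}

⟦behind j⟧ = {x : ⟨x, j⟩ ∈ ⟦behind⟧} = {a, b, e, f, g, h, k, l}
⟦that b surrounded⟧ = {x : ⟨b, x⟩ ∈ ⟦surrounded⟧} = {a, b, f, g, i, l}
⟦flag⟧ = {a, c, d, f, h, i, j, k, l}
… ∩ ⟦behind j⟧ = {a, c, d, f, h, i, j, k, l} ∩ {a, b, e, f, g, h, k, l} = {a, f, h, k, l}
… ∩ ⟦that b surrounded⟧ = {a, f, h, k, l} ∩ {a, b, f, g, i, l} = {a, f, l}
So ⟦flag behind j that b surrounded⟧ = {a, f, l}.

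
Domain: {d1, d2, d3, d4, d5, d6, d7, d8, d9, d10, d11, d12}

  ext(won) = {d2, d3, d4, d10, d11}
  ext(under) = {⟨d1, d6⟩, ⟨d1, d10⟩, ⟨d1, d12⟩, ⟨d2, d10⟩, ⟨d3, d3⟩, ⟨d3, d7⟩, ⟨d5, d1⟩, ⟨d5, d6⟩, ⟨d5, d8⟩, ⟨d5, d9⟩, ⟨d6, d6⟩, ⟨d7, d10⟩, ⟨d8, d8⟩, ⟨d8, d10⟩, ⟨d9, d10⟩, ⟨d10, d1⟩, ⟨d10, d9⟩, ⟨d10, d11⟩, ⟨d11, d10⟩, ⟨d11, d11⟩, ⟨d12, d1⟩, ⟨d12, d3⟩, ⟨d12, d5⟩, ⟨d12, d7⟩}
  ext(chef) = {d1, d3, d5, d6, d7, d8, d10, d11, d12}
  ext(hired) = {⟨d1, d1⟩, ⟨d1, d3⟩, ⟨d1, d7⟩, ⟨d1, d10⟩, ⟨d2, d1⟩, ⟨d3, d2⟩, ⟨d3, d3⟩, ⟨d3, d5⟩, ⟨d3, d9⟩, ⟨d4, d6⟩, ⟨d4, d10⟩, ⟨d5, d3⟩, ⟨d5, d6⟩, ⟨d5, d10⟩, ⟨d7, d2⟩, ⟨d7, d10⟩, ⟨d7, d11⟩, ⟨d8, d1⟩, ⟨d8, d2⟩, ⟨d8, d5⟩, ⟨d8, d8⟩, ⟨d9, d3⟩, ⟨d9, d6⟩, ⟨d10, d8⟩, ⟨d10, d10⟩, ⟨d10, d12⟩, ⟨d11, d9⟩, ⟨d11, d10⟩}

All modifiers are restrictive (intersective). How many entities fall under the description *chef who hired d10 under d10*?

3

⟦who hired d10⟧ = {x : ⟨x, d10⟩ ∈ ⟦hired⟧} = {d1, d4, d5, d7, d10, d11}
⟦under d10⟧ = {x : ⟨x, d10⟩ ∈ ⟦under⟧} = {d1, d2, d7, d8, d9, d11}
⟦chef⟧ = {d1, d3, d5, d6, d7, d8, d10, d11, d12}
… ∩ ⟦who hired d10⟧ = {d1, d3, d5, d6, d7, d8, d10, d11, d12} ∩ {d1, d4, d5, d7, d10, d11} = {d1, d5, d7, d10, d11}
… ∩ ⟦under d10⟧ = {d1, d5, d7, d10, d11} ∩ {d1, d2, d7, d8, d9, d11} = {d1, d7, d11}
⟦chef who hired d10 under d10⟧ = {d1, d7, d11}, so the cardinality is 3.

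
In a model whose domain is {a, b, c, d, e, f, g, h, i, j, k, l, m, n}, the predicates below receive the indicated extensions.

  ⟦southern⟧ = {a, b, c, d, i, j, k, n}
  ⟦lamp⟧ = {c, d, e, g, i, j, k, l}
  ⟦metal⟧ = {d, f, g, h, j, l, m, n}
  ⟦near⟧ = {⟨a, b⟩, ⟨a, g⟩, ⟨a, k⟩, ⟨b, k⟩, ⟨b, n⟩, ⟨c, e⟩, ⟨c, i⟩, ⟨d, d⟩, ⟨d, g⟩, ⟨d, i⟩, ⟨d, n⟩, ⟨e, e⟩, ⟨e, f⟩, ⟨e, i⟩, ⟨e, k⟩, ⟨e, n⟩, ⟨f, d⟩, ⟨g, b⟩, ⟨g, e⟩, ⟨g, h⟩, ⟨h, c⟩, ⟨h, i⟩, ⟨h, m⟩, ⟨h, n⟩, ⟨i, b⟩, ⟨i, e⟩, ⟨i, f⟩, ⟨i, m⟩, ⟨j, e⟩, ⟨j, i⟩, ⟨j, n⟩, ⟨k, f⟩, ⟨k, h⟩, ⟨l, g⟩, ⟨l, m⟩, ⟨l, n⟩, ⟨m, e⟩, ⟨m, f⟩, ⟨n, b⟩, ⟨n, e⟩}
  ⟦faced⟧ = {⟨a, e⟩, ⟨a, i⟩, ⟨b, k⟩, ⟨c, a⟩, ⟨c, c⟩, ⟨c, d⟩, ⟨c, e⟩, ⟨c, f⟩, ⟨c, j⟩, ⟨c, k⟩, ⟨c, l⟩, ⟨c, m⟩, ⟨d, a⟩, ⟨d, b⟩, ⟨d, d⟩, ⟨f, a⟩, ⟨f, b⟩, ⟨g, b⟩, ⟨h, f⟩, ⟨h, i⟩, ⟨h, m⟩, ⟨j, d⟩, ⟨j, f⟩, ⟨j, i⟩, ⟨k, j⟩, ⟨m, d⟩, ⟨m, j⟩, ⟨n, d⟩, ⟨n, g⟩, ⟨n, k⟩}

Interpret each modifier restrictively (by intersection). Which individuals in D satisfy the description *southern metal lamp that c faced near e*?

{j}

⟦that c faced⟧ = {x : ⟨c, x⟩ ∈ ⟦faced⟧} = {a, c, d, e, f, j, k, l, m}
⟦near e⟧ = {x : ⟨x, e⟩ ∈ ⟦near⟧} = {c, e, g, i, j, m, n}
⟦lamp⟧ = {c, d, e, g, i, j, k, l}
… ∩ ⟦that c faced⟧ = {c, d, e, g, i, j, k, l} ∩ {a, c, d, e, f, j, k, l, m} = {c, d, e, j, k, l}
… ∩ ⟦near e⟧ = {c, d, e, j, k, l} ∩ {c, e, g, i, j, m, n} = {c, e, j}
… ∩ ⟦southern⟧ = {c, e, j} ∩ {a, b, c, d, i, j, k, n} = {c, j}
… ∩ ⟦metal⟧ = {c, j} ∩ {d, f, g, h, j, l, m, n} = {j}
So ⟦southern metal lamp that c faced near e⟧ = {j}.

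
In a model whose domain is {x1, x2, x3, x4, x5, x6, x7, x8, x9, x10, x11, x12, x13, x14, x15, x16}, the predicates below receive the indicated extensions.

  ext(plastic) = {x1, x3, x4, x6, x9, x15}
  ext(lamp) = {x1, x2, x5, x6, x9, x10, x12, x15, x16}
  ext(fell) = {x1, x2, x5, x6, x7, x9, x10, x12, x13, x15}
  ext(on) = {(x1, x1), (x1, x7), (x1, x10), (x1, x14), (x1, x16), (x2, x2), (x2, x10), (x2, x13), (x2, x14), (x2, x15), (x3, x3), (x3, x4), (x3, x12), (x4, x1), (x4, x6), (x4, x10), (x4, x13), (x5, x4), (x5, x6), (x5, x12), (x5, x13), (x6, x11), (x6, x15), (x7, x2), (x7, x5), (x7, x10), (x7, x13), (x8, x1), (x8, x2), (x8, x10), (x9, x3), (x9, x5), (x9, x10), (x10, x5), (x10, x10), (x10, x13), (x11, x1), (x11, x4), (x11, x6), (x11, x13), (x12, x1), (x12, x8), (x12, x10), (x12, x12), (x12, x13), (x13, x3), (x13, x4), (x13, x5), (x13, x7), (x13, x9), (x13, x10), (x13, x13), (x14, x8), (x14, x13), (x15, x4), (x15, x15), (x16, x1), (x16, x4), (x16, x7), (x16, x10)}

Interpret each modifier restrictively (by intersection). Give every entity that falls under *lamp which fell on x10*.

⟦which fell⟧ = ⟦fell⟧ = {x1, x2, x5, x6, x7, x9, x10, x12, x13, x15}
⟦on x10⟧ = {x : ⟨x, x10⟩ ∈ ⟦on⟧} = {x1, x2, x4, x7, x8, x9, x10, x12, x13, x16}
⟦lamp⟧ = {x1, x2, x5, x6, x9, x10, x12, x15, x16}
… ∩ ⟦which fell⟧ = {x1, x2, x5, x6, x9, x10, x12, x15, x16} ∩ {x1, x2, x5, x6, x7, x9, x10, x12, x13, x15} = {x1, x2, x5, x6, x9, x10, x12, x15}
… ∩ ⟦on x10⟧ = {x1, x2, x5, x6, x9, x10, x12, x15} ∩ {x1, x2, x4, x7, x8, x9, x10, x12, x13, x16} = {x1, x2, x9, x10, x12}
So ⟦lamp which fell on x10⟧ = {x1, x2, x9, x10, x12}.

{x1, x2, x9, x10, x12}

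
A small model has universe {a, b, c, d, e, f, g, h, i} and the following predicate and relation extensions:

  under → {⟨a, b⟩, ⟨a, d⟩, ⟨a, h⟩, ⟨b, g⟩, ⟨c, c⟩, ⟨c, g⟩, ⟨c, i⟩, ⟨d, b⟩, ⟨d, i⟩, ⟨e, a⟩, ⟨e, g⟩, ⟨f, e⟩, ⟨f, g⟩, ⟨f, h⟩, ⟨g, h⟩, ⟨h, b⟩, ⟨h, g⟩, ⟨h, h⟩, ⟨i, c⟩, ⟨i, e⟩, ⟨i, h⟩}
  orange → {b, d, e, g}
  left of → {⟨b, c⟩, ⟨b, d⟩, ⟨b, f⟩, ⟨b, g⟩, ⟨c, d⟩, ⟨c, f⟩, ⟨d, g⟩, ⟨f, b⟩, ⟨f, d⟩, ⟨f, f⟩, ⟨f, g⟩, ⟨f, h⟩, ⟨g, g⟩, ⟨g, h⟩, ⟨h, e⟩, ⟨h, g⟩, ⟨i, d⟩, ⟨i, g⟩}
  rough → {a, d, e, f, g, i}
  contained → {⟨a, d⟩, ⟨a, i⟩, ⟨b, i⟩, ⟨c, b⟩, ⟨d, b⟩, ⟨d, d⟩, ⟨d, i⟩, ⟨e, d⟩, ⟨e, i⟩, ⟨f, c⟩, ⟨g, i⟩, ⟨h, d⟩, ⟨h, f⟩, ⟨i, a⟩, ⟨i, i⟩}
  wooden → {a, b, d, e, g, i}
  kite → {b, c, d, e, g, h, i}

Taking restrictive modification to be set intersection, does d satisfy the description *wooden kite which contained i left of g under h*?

⟦which contained i⟧ = {x : ⟨x, i⟩ ∈ ⟦contained⟧} = {a, b, d, e, g, i}
⟦left of g⟧ = {x : ⟨x, g⟩ ∈ ⟦left of⟧} = {b, d, f, g, h, i}
⟦under h⟧ = {x : ⟨x, h⟩ ∈ ⟦under⟧} = {a, f, g, h, i}
⟦kite⟧ = {b, c, d, e, g, h, i}
… ∩ ⟦which contained i⟧ = {b, c, d, e, g, h, i} ∩ {a, b, d, e, g, i} = {b, d, e, g, i}
… ∩ ⟦left of g⟧ = {b, d, e, g, i} ∩ {b, d, f, g, h, i} = {b, d, g, i}
… ∩ ⟦under h⟧ = {b, d, g, i} ∩ {a, f, g, h, i} = {g, i}
… ∩ ⟦wooden⟧ = {g, i} ∩ {a, b, d, e, g, i} = {g, i}
⟦wooden kite which contained i left of g under h⟧ = {g, i}; d ∉ this set.

no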